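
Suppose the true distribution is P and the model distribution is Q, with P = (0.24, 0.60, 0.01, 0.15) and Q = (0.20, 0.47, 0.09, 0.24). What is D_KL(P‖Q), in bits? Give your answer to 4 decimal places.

0.1411 bits

D(P‖Q) = Σ p·log₂(p/q).
  0.24·log₂(0.24/0.20) = 0.06313
  0.60·log₂(0.60/0.47) = 0.21138
  0.01·log₂(0.01/0.09) = -0.03170
  0.15·log₂(0.15/0.24) = -0.10171
D(P‖Q) = 0.1411 bits.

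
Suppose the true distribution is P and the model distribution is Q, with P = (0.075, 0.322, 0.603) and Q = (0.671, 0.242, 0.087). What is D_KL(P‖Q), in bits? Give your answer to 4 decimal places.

1.5798 bits

D(P‖Q) = Σ p·log₂(p/q).
  0.075·log₂(0.075/0.671) = -0.23710
  0.322·log₂(0.322/0.242) = 0.13268
  0.603·log₂(0.603/0.087) = 1.68422
D(P‖Q) = 1.5798 bits.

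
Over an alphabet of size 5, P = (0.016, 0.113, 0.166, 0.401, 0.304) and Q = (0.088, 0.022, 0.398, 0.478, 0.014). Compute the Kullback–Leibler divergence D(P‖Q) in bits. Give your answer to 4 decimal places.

1.2663 bits

D(P‖Q) = Σ p·log₂(p/q).
  0.016·log₂(0.016/0.088) = -0.03935
  0.113·log₂(0.113/0.022) = 0.26676
  0.166·log₂(0.166/0.398) = -0.20942
  0.401·log₂(0.401/0.478) = -0.10162
  0.304·log₂(0.304/0.014) = 1.34993
D(P‖Q) = 1.2663 bits.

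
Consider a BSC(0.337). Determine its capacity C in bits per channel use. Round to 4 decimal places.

Binary symmetric channel: C = 1 − h₂(ε) where h₂ is the binary entropy function.
h₂(0.337) = −0.337·log₂0.337 − 0.663·log₂0.663 = 0.9219.
C = 1 − 0.9219 = 0.0781 bits per channel use.

0.0781 bits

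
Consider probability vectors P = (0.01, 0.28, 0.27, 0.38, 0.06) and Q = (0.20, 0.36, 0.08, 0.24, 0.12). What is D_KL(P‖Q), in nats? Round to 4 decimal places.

0.3611 nats

D(P‖Q) = Σ p·ln(p/q).
  0.01·ln(0.01/0.20) = -0.02996
  0.28·ln(0.28/0.36) = -0.07037
  0.27·ln(0.27/0.08) = 0.32843
  0.38·ln(0.38/0.24) = 0.17462
  0.06·ln(0.06/0.12) = -0.04159
D(P‖Q) = 0.3611 nats.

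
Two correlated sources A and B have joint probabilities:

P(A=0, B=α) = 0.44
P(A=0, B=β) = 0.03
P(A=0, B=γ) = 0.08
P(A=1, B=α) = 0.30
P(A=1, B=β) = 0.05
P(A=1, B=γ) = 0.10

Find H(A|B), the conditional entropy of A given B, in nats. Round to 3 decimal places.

0.676 nats

Marginals: p(A) = (0.5500, 0.4500), p(B) = (0.7400, 0.0800, 0.1800).
H(A|B) = Σ p(B) · H(A|B=·).
  B=α: p=0.7400, H(A|B=α) = 0.6751
  B=β: p=0.0800, H(A|B=β) = 0.6616
  B=γ: p=0.1800, H(A|B=γ) = 0.6870
Weighted sum = 0.676 nats.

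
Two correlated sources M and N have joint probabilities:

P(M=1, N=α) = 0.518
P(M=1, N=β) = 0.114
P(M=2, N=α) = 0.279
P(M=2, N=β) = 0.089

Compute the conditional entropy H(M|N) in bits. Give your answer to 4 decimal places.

Chain rule: H(M|N) = H(M,N) − H(N).
Marginals: p(M) = (0.6320, 0.3680), p(N) = (0.7970, 0.2030).
H(M,N) = 1.6732 bits; H(N) = 0.7279 bits.
H(M|N) = 1.6732 − 0.7279 = 0.9453 bits.

0.9453 bits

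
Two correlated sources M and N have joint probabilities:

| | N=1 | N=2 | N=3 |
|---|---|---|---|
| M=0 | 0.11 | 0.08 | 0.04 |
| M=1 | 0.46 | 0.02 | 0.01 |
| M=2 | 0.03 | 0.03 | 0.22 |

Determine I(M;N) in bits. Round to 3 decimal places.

0.535 bits

Marginals: p(M) = (0.2300, 0.4900, 0.2800), p(N) = (0.6000, 0.1300, 0.2700).
I(M;N) = Σ p(x,y)·log₂[p(x,y)/(p(x)p(y))].
  (0,1): 0.11·log₂(0.7971) = -0.0360
  (0,2): 0.08·log₂(2.6756) = 0.1136
  (0,3): 0.04·log₂(0.6441) = -0.0254
  (1,1): 0.46·log₂(1.5646) = 0.2971
  (1,2): 0.02·log₂(0.3140) = -0.0334
  (1,3): 0.01·log₂(0.0756) = -0.0373
  (2,1): 0.03·log₂(0.1786) = -0.0746
  (2,2): 0.03·log₂(0.8242) = -0.0084
  (2,3): 0.22·log₂(2.9101) = 0.3390
Sum = 0.535 bits.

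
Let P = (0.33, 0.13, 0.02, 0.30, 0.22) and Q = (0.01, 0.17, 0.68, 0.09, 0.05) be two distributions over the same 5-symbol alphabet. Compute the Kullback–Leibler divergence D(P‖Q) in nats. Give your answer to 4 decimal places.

1.7356 nats

D(P‖Q) = Σ p·ln(p/q).
  0.33·ln(0.33/0.01) = 1.15385
  0.13·ln(0.13/0.17) = -0.03487
  0.02·ln(0.02/0.68) = -0.07053
  0.30·ln(0.30/0.09) = 0.36119
  0.22·ln(0.22/0.05) = 0.32595
D(P‖Q) = 1.7356 nats.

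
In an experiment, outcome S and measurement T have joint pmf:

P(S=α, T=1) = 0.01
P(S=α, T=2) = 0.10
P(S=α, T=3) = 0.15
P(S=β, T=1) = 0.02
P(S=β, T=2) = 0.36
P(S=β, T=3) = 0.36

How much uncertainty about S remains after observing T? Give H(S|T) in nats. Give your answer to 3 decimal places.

0.569 nats

Marginals: p(S) = (0.2600, 0.7400), p(T) = (0.0300, 0.4600, 0.5100).
H(S|T) = Σ p(T) · H(S|T=·).
  T=1: p=0.0300, H(S|T=1) = 0.6365
  T=2: p=0.4600, H(S|T=2) = 0.5236
  T=3: p=0.5100, H(S|T=3) = 0.6058
Weighted sum = 0.569 nats.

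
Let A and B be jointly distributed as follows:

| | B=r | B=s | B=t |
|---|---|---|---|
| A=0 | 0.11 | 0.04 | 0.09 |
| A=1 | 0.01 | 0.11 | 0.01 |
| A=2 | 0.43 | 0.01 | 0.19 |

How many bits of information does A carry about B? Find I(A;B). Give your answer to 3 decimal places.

0.335 bits

Marginals: p(A) = (0.2400, 0.1300, 0.6300), p(B) = (0.5500, 0.1600, 0.2900).
I(A;B) = H(A) + H(B) − H(A,B).
H(A) = 1.2967, H(B) = 1.4153, H(A,B) = 2.3771.
I(A;B) = 1.2967 + 1.4153 − 2.3771 = 0.335 bits.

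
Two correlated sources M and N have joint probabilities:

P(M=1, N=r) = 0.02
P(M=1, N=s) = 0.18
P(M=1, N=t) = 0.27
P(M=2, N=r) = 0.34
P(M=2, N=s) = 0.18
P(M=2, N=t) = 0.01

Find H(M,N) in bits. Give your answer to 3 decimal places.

2.109 bits

H(M,N) = −Σ p(x,y)·log₂ p(x,y) over all 6 cells.
  cell (1,r): −0.02·log₂0.02 = 0.1129
  cell (1,s): −0.18·log₂0.18 = 0.4453
  cell (1,t): −0.27·log₂0.27 = 0.5100
  cell (2,r): −0.34·log₂0.34 = 0.5292
  cell (2,s): −0.18·log₂0.18 = 0.4453
  cell (2,t): −0.01·log₂0.01 = 0.0664
Sum = 2.109 bits.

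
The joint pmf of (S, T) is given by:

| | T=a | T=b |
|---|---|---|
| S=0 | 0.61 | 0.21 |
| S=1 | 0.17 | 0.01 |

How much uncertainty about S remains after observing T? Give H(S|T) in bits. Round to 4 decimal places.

0.6487 bits

Chain rule: H(S|T) = H(S,T) − H(T).
Marginals: p(S) = (0.8200, 0.1800), p(T) = (0.7800, 0.2200).
H(S,T) = 1.4089 bits; H(T) = 0.7602 bits.
H(S|T) = 1.4089 − 0.7602 = 0.6487 bits.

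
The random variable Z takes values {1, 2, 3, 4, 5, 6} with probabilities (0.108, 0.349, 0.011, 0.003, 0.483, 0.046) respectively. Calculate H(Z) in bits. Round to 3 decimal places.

1.685 bits

H(Z) = −Σ p·log₂ p.
  −(0.108)·log₂(0.108) = 0.3468
  −(0.349)·log₂(0.349) = 0.5300
  −(0.011)·log₂(0.011) = 0.0716
  −(0.003)·log₂(0.003) = 0.0251
  −(0.483)·log₂(0.483) = 0.5071
  −(0.046)·log₂(0.046) = 0.2043
Sum: 0.3468 + 0.5300 + 0.0716 + 0.0251 + 0.5071 + 0.2043 = 1.685 bits.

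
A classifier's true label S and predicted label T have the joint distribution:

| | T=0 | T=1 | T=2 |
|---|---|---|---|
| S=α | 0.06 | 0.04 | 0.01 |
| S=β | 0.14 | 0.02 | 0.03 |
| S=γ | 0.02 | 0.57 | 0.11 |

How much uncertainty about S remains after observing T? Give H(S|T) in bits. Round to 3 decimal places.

Marginals: p(S) = (0.1100, 0.1900, 0.7000), p(T) = (0.2200, 0.6300, 0.1500).
H(S|T) = Σ p(T) · H(S|T=·).
  T=0: p=0.2200, H(S|T=0) = 1.2407
  T=1: p=0.6300, H(S|T=1) = 0.5412
  T=2: p=0.1500, H(S|T=2) = 1.0530
Weighted sum = 0.772 bits.

0.772 bits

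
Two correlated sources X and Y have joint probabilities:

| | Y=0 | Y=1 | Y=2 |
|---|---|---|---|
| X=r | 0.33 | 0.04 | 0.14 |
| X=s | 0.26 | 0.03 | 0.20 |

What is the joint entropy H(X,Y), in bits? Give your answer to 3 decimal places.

H(X,Y) = −Σ p(x,y)·log₂ p(x,y) over all 6 cells.
  cell (r,0): −0.33·log₂0.33 = 0.5278
  cell (r,1): −0.04·log₂0.04 = 0.1858
  cell (r,2): −0.14·log₂0.14 = 0.3971
  cell (s,0): −0.26·log₂0.26 = 0.5053
  cell (s,1): −0.03·log₂0.03 = 0.1518
  cell (s,2): −0.20·log₂0.20 = 0.4644
Sum = 2.232 bits.

2.232 bits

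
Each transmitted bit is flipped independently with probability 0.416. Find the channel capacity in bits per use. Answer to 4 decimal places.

0.0205 bits

Binary symmetric channel: C = 1 − h₂(ε) where h₂ is the binary entropy function.
h₂(0.416) = −0.416·log₂0.416 − 0.584·log₂0.584 = 0.9795.
C = 1 − 0.9795 = 0.0205 bits per channel use.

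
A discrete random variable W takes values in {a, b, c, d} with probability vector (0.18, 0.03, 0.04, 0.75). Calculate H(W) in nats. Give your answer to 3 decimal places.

0.758 nats

H(W) = −Σ p·ln p.
  −(0.18)·ln(0.18) = 0.3087
  −(0.03)·ln(0.03) = 0.1052
  −(0.04)·ln(0.04) = 0.1288
  −(0.75)·ln(0.75) = 0.2158
Sum: 0.3087 + 0.1052 + 0.1288 + 0.2158 = 0.758 nats.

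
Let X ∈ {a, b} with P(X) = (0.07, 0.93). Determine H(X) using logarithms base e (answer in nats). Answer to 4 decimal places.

0.2536 nats

H(X) = −Σ p·ln p.
  −(0.07)·ln(0.07) = 0.18615
  −(0.93)·ln(0.93) = 0.06749
Sum: 0.18615 + 0.06749 = 0.2536 nats.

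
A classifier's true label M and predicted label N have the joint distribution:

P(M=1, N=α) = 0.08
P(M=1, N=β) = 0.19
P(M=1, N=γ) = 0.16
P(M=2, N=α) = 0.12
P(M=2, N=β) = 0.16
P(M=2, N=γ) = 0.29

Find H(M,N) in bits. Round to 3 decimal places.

H(M,N) = −Σ p(x,y)·log₂ p(x,y) over all 6 cells.
  cell (1,α): −0.08·log₂0.08 = 0.2915
  cell (1,β): −0.19·log₂0.19 = 0.4552
  cell (1,γ): −0.16·log₂0.16 = 0.4230
  cell (2,α): −0.12·log₂0.12 = 0.3671
  cell (2,β): −0.16·log₂0.16 = 0.4230
  cell (2,γ): −0.29·log₂0.29 = 0.5179
Sum = 2.478 bits.

2.478 bits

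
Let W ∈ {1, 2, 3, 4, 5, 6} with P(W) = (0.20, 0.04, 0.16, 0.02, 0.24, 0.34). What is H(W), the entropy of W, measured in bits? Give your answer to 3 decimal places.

H(W) = −Σ p·log₂ p.
  −(0.20)·log₂(0.20) = 0.4644
  −(0.04)·log₂(0.04) = 0.1858
  −(0.16)·log₂(0.16) = 0.4230
  −(0.02)·log₂(0.02) = 0.1129
  −(0.24)·log₂(0.24) = 0.4941
  −(0.34)·log₂(0.34) = 0.5292
Sum: 0.4644 + 0.1858 + 0.4230 + 0.1129 + 0.4941 + 0.5292 = 2.209 bits.

2.209 bits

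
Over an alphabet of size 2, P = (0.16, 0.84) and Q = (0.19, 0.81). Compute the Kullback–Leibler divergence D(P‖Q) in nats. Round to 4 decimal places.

0.0031 nats

D(P‖Q) = Σ p·ln(p/q).
  0.16·ln(0.16/0.19) = -0.02750
  0.84·ln(0.84/0.81) = 0.03055
D(P‖Q) = 0.0031 nats.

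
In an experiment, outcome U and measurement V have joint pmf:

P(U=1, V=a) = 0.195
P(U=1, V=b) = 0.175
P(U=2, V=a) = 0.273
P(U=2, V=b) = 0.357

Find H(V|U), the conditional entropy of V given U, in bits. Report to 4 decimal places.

Marginals: p(U) = (0.3700, 0.6300), p(V) = (0.4680, 0.5320).
H(V|U) = Σ p(U) · H(V|U=·).
  U=1: p=0.3700, H(V|U=1) = 0.9979
  U=2: p=0.6300, H(V|U=2) = 0.9871
Weighted sum = 0.9911 bits.

0.9911 bits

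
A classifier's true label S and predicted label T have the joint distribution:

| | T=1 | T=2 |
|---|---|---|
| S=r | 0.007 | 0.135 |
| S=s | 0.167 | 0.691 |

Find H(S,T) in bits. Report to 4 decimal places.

1.2398 bits

H(S,T) = −Σ p(x,y)·log₂ p(x,y) over all 4 cells.
  cell (r,1): −0.007·log₂0.007 = 0.05011
  cell (r,2): −0.135·log₂0.135 = 0.39001
  cell (s,1): −0.167·log₂0.167 = 0.43121
  cell (s,2): −0.691·log₂0.691 = 0.36847
Sum = 1.2398 bits.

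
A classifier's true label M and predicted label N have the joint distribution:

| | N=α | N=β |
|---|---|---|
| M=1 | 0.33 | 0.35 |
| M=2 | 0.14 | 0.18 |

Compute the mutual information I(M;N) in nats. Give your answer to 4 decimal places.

0.0010 nats

Marginals: p(M) = (0.6800, 0.3200), p(N) = (0.4700, 0.5300).
I(M;N) = H(M) + H(N) − H(M,N).
H(M) = 0.6269, H(N) = 0.6913, H(M,N) = 1.3172.
I(M;N) = 0.6269 + 0.6913 − 1.3172 = 0.0010 nats.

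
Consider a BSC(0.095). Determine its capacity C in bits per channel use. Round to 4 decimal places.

0.5471 bits

Binary symmetric channel: C = 1 − h₂(ε) where h₂ is the binary entropy function.
h₂(0.095) = −0.095·log₂0.095 − 0.905·log₂0.905 = 0.4529.
C = 1 − 0.4529 = 0.5471 bits per channel use.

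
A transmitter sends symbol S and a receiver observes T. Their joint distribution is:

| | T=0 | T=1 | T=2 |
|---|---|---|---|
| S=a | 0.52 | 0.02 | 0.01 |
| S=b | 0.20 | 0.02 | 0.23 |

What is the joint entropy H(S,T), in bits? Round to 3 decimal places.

H(S,T) = −Σ p(x,y)·log₂ p(x,y) over all 6 cells.
  cell (a,0): −0.52·log₂0.52 = 0.4906
  cell (a,1): −0.02·log₂0.02 = 0.1129
  cell (a,2): −0.01·log₂0.01 = 0.0664
  cell (b,0): −0.20·log₂0.20 = 0.4644
  cell (b,1): −0.02·log₂0.02 = 0.1129
  cell (b,2): −0.23·log₂0.23 = 0.4877
Sum = 1.735 bits.

1.735 bits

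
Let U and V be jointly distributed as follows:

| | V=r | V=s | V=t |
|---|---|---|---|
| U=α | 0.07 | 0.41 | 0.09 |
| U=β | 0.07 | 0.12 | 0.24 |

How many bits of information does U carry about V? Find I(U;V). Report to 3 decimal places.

Marginals: p(U) = (0.5700, 0.4300), p(V) = (0.1400, 0.5300, 0.3300).
I(U;V) = H(U) + H(V) − H(U,V).
H(U) = 0.9858, H(V) = 1.4104, H(U,V) = 2.2384.
I(U;V) = 0.9858 + 1.4104 − 2.2384 = 0.158 bits.

0.158 bits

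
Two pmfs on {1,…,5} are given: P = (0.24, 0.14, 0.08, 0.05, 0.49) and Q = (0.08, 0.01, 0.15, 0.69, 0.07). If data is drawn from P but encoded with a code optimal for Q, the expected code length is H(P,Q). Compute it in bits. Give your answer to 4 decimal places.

H(P,Q) = −Σ p·log₂ q.
  −0.24·log₂(0.08) = 0.87453
  −0.14·log₂(0.01) = 0.93014
  −0.08·log₂(0.15) = 0.21896
  −0.05·log₂(0.69) = 0.02677
  −0.49·log₂(0.07) = 1.87989
H(P,Q) = 3.9303 bits.

3.9303 bits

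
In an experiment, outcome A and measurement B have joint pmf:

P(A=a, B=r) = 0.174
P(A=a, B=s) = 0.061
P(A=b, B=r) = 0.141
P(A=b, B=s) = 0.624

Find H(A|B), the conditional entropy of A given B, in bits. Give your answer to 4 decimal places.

0.6093 bits

Chain rule: H(A|B) = H(A,B) − H(B).
Marginals: p(A) = (0.2350, 0.7650), p(B) = (0.3150, 0.6850).
H(A,B) = 1.5082 bits; H(B) = 0.8989 bits.
H(A|B) = 1.5082 − 0.8989 = 0.6093 bits.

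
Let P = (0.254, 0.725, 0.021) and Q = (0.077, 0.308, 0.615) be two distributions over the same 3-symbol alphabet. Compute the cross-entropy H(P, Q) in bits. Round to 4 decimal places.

H(P,Q) = −Σ p·log₂ q.
  −0.254·log₂(0.077) = 0.93955
  −0.725·log₂(0.308) = 1.23177
  −0.021·log₂(0.615) = 0.01473
H(P,Q) = 2.1860 bits.

2.1860 bits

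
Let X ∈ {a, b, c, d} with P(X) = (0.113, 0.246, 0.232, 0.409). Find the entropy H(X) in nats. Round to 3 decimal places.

H(X) = −Σ p·ln p.
  −(0.113)·ln(0.113) = 0.2464
  −(0.246)·ln(0.246) = 0.3450
  −(0.232)·ln(0.232) = 0.3390
  −(0.409)·ln(0.409) = 0.3657
Sum: 0.2464 + 0.3450 + 0.3390 + 0.3657 = 1.296 nats.

1.296 nats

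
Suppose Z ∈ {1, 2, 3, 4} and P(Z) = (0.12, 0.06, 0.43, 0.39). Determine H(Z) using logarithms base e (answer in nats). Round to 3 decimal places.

1.153 nats

H(Z) = −Σ p·ln p.
  −(0.12)·ln(0.12) = 0.2544
  −(0.06)·ln(0.06) = 0.1688
  −(0.43)·ln(0.43) = 0.3629
  −(0.39)·ln(0.39) = 0.3672
Sum: 0.2544 + 0.1688 + 0.3629 + 0.3672 = 1.153 nats.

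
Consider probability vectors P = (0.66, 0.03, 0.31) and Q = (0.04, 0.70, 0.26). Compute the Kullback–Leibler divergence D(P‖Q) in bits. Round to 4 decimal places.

D(P‖Q) = Σ p·log₂(p/q).
  0.66·log₂(0.66/0.04) = 2.66930
  0.03·log₂(0.03/0.70) = -0.13633
  0.31·log₂(0.31/0.26) = 0.07866
D(P‖Q) = 2.6116 bits.

2.6116 bits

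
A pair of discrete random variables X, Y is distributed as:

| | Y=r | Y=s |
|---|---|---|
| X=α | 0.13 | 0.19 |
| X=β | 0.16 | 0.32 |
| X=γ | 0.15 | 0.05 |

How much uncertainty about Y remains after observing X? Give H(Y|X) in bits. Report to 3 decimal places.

Chain rule: H(Y|X) = H(X,Y) − H(X).
Marginals: p(X) = (0.3200, 0.4800, 0.2000), p(Y) = (0.4400, 0.5600).
H(X,Y) = 2.4136 bits; H(X) = 1.4987 bits.
H(Y|X) = 2.4136 − 1.4987 = 0.915 bits.

0.915 bits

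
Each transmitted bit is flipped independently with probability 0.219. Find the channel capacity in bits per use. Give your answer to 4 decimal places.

Binary symmetric channel: C = 1 − h₂(ε) where h₂ is the binary entropy function.
h₂(0.219) = −0.219·log₂0.219 − 0.781·log₂0.781 = 0.7583.
C = 1 − 0.7583 = 0.2417 bits per channel use.

0.2417 bits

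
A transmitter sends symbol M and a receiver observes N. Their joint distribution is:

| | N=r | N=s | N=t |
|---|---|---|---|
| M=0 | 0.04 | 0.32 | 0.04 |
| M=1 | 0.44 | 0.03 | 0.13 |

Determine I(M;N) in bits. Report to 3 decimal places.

Marginals: p(M) = (0.4000, 0.6000), p(N) = (0.4800, 0.3500, 0.1700).
I(M;N) = H(M) + H(N) − H(M,N).
H(M) = 0.9710, H(N) = 1.4730, H(M,N) = 1.9531.
I(M;N) = 0.9710 + 1.4730 − 1.9531 = 0.491 bits.

0.491 bits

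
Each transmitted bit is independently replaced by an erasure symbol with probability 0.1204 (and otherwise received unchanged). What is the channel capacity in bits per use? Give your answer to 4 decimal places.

0.8796 bits

Binary erasure channel: capacity C = 1 − ε.
C = 1 − 0.1204 = 0.8796 bits per channel use.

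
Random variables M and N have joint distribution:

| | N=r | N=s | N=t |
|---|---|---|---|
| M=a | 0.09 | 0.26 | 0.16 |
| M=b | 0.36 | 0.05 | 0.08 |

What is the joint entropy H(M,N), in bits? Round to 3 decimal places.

H(M,N) = −Σ p(x,y)·log₂ p(x,y) over all 6 cells.
  cell (a,r): −0.09·log₂0.09 = 0.3127
  cell (a,s): −0.26·log₂0.26 = 0.5053
  cell (a,t): −0.16·log₂0.16 = 0.4230
  cell (b,r): −0.36·log₂0.36 = 0.5306
  cell (b,s): −0.05·log₂0.05 = 0.2161
  cell (b,t): −0.08·log₂0.08 = 0.2915
Sum = 2.279 bits.

2.279 bits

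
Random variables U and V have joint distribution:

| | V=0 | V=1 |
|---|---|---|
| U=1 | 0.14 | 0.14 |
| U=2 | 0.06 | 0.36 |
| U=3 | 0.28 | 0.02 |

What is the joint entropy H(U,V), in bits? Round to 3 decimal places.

H(U,V) = −Σ p(x,y)·log₂ p(x,y) over all 6 cells.
  cell (1,0): −0.14·log₂0.14 = 0.3971
  cell (1,1): −0.14·log₂0.14 = 0.3971
  cell (2,0): −0.06·log₂0.06 = 0.2435
  cell (2,1): −0.36·log₂0.36 = 0.5306
  cell (3,0): −0.28·log₂0.28 = 0.5142
  cell (3,1): −0.02·log₂0.02 = 0.1129
Sum = 2.195 bits.

2.195 bits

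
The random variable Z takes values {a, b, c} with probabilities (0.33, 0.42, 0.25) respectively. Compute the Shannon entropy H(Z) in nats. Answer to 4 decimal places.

1.0768 nats

H(Z) = −Σ p·ln p.
  −(0.33)·ln(0.33) = 0.36586
  −(0.42)·ln(0.42) = 0.36435
  −(0.25)·ln(0.25) = 0.34657
Sum: 0.36586 + 0.36435 + 0.34657 = 1.0768 nats.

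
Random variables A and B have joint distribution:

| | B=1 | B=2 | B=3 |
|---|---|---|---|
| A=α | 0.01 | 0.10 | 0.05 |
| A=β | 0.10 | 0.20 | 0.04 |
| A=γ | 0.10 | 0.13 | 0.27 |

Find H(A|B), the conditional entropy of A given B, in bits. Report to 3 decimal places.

1.295 bits

Chain rule: H(A|B) = H(A,B) − H(B).
Marginals: p(A) = (0.1600, 0.3400, 0.5000), p(B) = (0.2100, 0.4300, 0.3600).
H(A,B) = 2.8219 bits; H(B) = 1.5270 bits.
H(A|B) = 2.8219 − 1.5270 = 1.295 bits.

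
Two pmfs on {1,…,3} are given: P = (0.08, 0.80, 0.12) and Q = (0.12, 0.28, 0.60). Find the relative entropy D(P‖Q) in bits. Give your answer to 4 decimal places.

D(P‖Q) = Σ p·log₂(p/q).
  0.08·log₂(0.08/0.12) = -0.04680
  0.80·log₂(0.80/0.28) = 1.21166
  0.12·log₂(0.12/0.60) = -0.27863
D(P‖Q) = 0.8862 bits.

0.8862 bits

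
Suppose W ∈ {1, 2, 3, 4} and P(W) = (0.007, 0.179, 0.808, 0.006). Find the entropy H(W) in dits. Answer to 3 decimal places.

H(W) = −Σ p·log₁₀ p.
  −(0.007)·log₁₀(0.007) = 0.0151
  −(0.179)·log₁₀(0.179) = 0.1337
  −(0.808)·log₁₀(0.808) = 0.0748
  −(0.006)·log₁₀(0.006) = 0.0133
Sum: 0.0151 + 0.1337 + 0.0748 + 0.0133 = 0.237 dits.

0.237 dits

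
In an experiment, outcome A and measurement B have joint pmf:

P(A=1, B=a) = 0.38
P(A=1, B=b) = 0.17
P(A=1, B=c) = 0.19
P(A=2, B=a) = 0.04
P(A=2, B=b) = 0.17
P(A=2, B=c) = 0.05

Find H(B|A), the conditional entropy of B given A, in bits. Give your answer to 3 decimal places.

Chain rule: H(B|A) = H(A,B) − H(A).
Marginals: p(A) = (0.7400, 0.2600), p(B) = (0.4200, 0.3400, 0.2400).
H(A,B) = 2.2567 bits; H(A) = 0.8267 bits.
H(B|A) = 2.2567 − 0.8267 = 1.430 bits.

1.430 bits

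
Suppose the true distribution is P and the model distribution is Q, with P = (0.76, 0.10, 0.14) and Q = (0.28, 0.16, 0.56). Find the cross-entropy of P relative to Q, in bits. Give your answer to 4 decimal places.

H(P,Q) = −Σ p·log₂ q.
  −0.76·log₂(0.28) = 1.39574
  −0.10·log₂(0.16) = 0.26439
  −0.14·log₂(0.56) = 0.11711
H(P,Q) = 1.7772 bits.

1.7772 bits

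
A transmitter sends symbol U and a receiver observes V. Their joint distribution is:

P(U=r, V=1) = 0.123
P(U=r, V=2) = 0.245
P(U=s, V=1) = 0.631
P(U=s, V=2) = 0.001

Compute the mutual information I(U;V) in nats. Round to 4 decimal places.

0.3160 nats

Marginals: p(U) = (0.3680, 0.6320), p(V) = (0.7540, 0.2460).
I(U;V) = H(U) + H(V) − H(U,V).
H(U) = 0.6579, H(V) = 0.5579, H(U,V) = 0.8998.
I(U;V) = 0.6579 + 0.5579 − 0.8998 = 0.3160 nats.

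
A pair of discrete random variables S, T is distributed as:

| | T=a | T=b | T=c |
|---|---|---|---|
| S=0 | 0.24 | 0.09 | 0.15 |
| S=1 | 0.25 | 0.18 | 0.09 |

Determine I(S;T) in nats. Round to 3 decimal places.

0.022 nats

Marginals: p(S) = (0.4800, 0.5200), p(T) = (0.4900, 0.2700, 0.2400).
I(S;T) = H(S) + H(T) − H(S,T).
H(S) = 0.6923, H(T) = 1.0456, H(S,T) = 1.7157.
I(S;T) = 0.6923 + 1.0456 − 1.7157 = 0.022 nats.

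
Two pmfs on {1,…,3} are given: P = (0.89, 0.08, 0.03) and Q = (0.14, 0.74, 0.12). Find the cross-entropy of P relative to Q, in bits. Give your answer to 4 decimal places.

H(P,Q) = −Σ p·log₂ q.
  −0.89·log₂(0.14) = 2.52449
  −0.08·log₂(0.74) = 0.03475
  −0.03·log₂(0.12) = 0.09177
H(P,Q) = 2.6510 bits.

2.6510 bits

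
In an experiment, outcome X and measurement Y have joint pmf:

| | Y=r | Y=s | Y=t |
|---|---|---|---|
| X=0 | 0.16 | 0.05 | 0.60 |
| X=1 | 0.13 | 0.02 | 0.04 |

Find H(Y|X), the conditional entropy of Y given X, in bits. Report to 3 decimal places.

Marginals: p(X) = (0.8100, 0.1900), p(Y) = (0.2900, 0.0700, 0.6400).
H(Y|X) = Σ p(X) · H(Y|X=·).
  X=0: p=0.8100, H(Y|X=0) = 1.0309
  X=1: p=0.1900, H(Y|X=1) = 1.1897
Weighted sum = 1.061 bits.

1.061 bits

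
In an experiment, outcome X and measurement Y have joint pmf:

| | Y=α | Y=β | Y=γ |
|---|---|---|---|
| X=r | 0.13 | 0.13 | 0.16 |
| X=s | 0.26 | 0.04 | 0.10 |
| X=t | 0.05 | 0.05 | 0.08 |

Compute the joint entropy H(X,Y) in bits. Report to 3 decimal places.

H(X,Y) = −Σ p(x,y)·log₂ p(x,y) over all 9 cells.
  cell (r,α): −0.13·log₂0.13 = 0.3826
  cell (r,β): −0.13·log₂0.13 = 0.3826
  cell (r,γ): −0.16·log₂0.16 = 0.4230
  cell (s,α): −0.26·log₂0.26 = 0.5053
  cell (s,β): −0.04·log₂0.04 = 0.1858
  cell (s,γ): −0.10·log₂0.10 = 0.3322
  cell (t,α): −0.05·log₂0.05 = 0.2161
  cell (t,β): −0.05·log₂0.05 = 0.2161
  cell (t,γ): −0.08·log₂0.08 = 0.2915
Sum = 2.935 bits.

2.935 bits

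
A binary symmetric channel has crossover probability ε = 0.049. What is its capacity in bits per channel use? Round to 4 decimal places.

0.7179 bits

Binary symmetric channel: C = 1 − h₂(ε) where h₂ is the binary entropy function.
h₂(0.049) = −0.049·log₂0.049 − 0.951·log₂0.951 = 0.2821.
C = 1 − 0.2821 = 0.7179 bits per channel use.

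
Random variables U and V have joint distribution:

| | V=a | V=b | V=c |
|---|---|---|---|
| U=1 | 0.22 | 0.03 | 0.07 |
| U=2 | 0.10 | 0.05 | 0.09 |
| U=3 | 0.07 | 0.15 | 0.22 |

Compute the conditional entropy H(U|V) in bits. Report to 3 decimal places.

Marginals: p(U) = (0.3200, 0.2400, 0.4400), p(V) = (0.3900, 0.2300, 0.3800).
H(U|V) = Σ p(V) · H(U|V=·).
  V=a: p=0.3900, H(U|V=a) = 1.4142
  V=b: p=0.2300, H(U|V=b) = 1.2641
  V=c: p=0.3800, H(U|V=c) = 1.3982
Weighted sum = 1.374 bits.

1.374 bits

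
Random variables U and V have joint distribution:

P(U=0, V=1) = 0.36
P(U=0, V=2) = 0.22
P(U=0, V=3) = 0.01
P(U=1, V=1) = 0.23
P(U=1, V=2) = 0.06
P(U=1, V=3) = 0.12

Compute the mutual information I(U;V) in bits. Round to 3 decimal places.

Marginals: p(U) = (0.5900, 0.4100), p(V) = (0.5900, 0.2800, 0.1300).
I(U;V) = Σ p(x,y)·log₂[p(x,y)/(p(x)p(y))].
  (0,1): 0.36·log₂(1.0342) = 0.0175
  (0,2): 0.22·log₂(1.3317) = 0.0909
  (0,3): 0.01·log₂(0.1304) = -0.0294
  (1,1): 0.23·log₂(0.9508) = -0.0167
  (1,2): 0.06·log₂(0.5226) = -0.0562
  (1,3): 0.12·log₂(2.2514) = 0.1405
Sum = 0.147 bits.

0.147 bits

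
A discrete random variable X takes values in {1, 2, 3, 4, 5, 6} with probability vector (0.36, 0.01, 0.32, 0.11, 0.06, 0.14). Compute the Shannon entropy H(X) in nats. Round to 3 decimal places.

1.465 nats

H(X) = −Σ p·ln p.
  −(0.36)·ln(0.36) = 0.3678
  −(0.01)·ln(0.01) = 0.0461
  −(0.32)·ln(0.32) = 0.3646
  −(0.11)·ln(0.11) = 0.2428
  −(0.06)·ln(0.06) = 0.1688
  −(0.14)·ln(0.14) = 0.2753
Sum: 0.3678 + 0.0461 + 0.3646 + 0.2428 + 0.1688 + 0.2753 = 1.465 nats.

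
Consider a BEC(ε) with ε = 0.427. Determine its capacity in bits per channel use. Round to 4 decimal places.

Binary erasure channel: capacity C = 1 − ε.
C = 1 − 0.427 = 0.5730 bits per channel use.

0.5730 bits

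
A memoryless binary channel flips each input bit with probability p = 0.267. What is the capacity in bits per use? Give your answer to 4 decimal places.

Binary symmetric channel: C = 1 − h₂(ε) where h₂ is the binary entropy function.
h₂(0.267) = −0.267·log₂0.267 − 0.733·log₂0.733 = 0.8371.
C = 1 − 0.8371 = 0.1629 bits per channel use.

0.1629 bits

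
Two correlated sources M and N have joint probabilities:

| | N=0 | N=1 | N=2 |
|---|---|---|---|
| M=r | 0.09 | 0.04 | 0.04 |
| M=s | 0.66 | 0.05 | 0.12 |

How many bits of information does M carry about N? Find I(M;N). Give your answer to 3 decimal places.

Marginals: p(M) = (0.1700, 0.8300), p(N) = (0.7500, 0.0900, 0.1600).
I(M;N) = H(M) + H(N) − H(M,N).
H(M) = 0.6577, H(N) = 1.0469, H(M,N) = 1.6630.
I(M;N) = 0.6577 + 1.0469 − 1.6630 = 0.042 bits.

0.042 bits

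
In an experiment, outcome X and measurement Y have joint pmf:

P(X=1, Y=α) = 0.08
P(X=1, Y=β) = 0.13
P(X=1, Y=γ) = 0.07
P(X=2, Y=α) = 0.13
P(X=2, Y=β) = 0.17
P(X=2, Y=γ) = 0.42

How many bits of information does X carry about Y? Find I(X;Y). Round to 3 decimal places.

Marginals: p(X) = (0.2800, 0.7200), p(Y) = (0.2100, 0.3000, 0.4900).
I(X;Y) = H(X) + H(Y) − H(X,Y).
H(X) = 0.8555, H(Y) = 1.4982, H(X,Y) = 2.2856.
I(X;Y) = 0.8555 + 1.4982 − 2.2856 = 0.068 bits.

0.068 bits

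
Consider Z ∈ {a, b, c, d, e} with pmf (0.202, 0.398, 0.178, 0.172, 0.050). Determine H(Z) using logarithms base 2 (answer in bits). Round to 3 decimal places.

2.091 bits

H(Z) = −Σ p·log₂ p.
  −(0.202)·log₂(0.202) = 0.4661
  −(0.398)·log₂(0.398) = 0.5290
  −(0.178)·log₂(0.178) = 0.4432
  −(0.172)·log₂(0.172) = 0.4368
  −(0.050)·log₂(0.050) = 0.2161
Sum: 0.4661 + 0.5290 + 0.4432 + 0.4368 + 0.2161 = 2.091 bits.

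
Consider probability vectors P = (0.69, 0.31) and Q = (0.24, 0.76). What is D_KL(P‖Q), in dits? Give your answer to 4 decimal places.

0.1957 dits

D(P‖Q) = Σ p·log₁₀(p/q).
  0.69·log₁₀(0.69/0.24) = 0.31646
  0.31·log₁₀(0.31/0.76) = -0.12073
D(P‖Q) = 0.1957 dits.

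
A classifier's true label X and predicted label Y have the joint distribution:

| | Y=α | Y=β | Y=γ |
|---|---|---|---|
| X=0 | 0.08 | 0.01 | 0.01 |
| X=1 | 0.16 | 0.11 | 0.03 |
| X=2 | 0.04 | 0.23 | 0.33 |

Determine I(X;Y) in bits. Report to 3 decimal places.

0.320 bits

Marginals: p(X) = (0.1000, 0.3000, 0.6000), p(Y) = (0.2800, 0.3500, 0.3700).
I(X;Y) = H(X) + H(Y) − H(X,Y).
H(X) = 1.2955, H(Y) = 1.5751, H(X,Y) = 2.5507.
I(X;Y) = 1.2955 + 1.5751 − 2.5507 = 0.320 bits.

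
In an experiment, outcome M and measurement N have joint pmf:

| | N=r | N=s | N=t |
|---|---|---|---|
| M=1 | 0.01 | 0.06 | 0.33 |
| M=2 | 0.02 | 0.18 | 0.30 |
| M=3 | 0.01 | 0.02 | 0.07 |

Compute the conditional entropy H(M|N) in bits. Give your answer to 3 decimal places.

1.314 bits

Marginals: p(M) = (0.4000, 0.5000, 0.1000), p(N) = (0.0400, 0.2600, 0.7000).
H(M|N) = Σ p(N) · H(M|N=·).
  N=r: p=0.0400, H(M|N=r) = 1.5000
  N=s: p=0.2600, H(M|N=s) = 1.1401
  N=t: p=0.7000, H(M|N=t) = 1.3675
Weighted sum = 1.314 bits.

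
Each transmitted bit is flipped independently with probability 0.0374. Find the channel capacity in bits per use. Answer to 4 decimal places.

Binary symmetric channel: C = 1 − h₂(ε) where h₂ is the binary entropy function.
h₂(0.0374) = −0.0374·log₂0.0374 − 0.9626·log₂0.9626 = 0.2302.
C = 1 − 0.2302 = 0.7698 bits per channel use.

0.7698 bits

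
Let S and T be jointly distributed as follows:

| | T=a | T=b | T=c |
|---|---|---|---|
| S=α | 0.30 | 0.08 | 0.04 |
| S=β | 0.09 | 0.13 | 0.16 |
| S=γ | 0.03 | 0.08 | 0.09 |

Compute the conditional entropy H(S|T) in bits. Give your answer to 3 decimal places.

Marginals: p(S) = (0.4200, 0.3800, 0.2000), p(T) = (0.4200, 0.2900, 0.2900).
H(S|T) = Σ p(T) · H(S|T=·).
  T=a: p=0.4200, H(S|T=a) = 1.0949
  T=b: p=0.2900, H(S|T=b) = 1.5440
  T=c: p=0.2900, H(S|T=c) = 1.3915
Weighted sum = 1.311 bits.

1.311 bits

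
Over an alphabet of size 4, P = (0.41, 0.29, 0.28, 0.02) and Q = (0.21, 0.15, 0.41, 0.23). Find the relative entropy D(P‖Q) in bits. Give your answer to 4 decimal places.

0.4470 bits

D(P‖Q) = Σ p·log₂(p/q).
  0.41·log₂(0.41/0.21) = 0.39575
  0.29·log₂(0.29/0.15) = 0.27582
  0.28·log₂(0.28/0.41) = -0.15406
  0.02·log₂(0.02/0.23) = -0.07047
D(P‖Q) = 0.4470 bits.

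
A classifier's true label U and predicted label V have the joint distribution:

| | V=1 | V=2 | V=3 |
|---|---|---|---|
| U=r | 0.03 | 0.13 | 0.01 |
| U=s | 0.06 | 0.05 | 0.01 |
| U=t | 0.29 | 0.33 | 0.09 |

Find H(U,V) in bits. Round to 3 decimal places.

H(U,V) = −Σ p(x,y)·log₂ p(x,y) over all 9 cells.
  cell (r,1): −0.03·log₂0.03 = 0.1518
  cell (r,2): −0.13·log₂0.13 = 0.3826
  cell (r,3): −0.01·log₂0.01 = 0.0664
  cell (s,1): −0.06·log₂0.06 = 0.2435
  cell (s,2): −0.05·log₂0.05 = 0.2161
  cell (s,3): −0.01·log₂0.01 = 0.0664
  cell (t,1): −0.29·log₂0.29 = 0.5179
  cell (t,2): −0.33·log₂0.33 = 0.5278
  cell (t,3): −0.09·log₂0.09 = 0.3127
Sum = 2.485 bits.

2.485 bits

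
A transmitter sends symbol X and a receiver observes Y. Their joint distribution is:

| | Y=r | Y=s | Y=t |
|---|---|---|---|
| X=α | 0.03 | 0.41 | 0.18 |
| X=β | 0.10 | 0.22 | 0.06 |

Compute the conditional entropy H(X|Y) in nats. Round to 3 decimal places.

Marginals: p(X) = (0.6200, 0.3800), p(Y) = (0.1300, 0.6300, 0.2400).
H(X|Y) = Σ p(Y) · H(X|Y=·).
  Y=r: p=0.1300, H(X|Y=r) = 0.5402
  Y=s: p=0.6300, H(X|Y=s) = 0.6470
  Y=t: p=0.2400, H(X|Y=t) = 0.5623
Weighted sum = 0.613 nats.

0.613 nats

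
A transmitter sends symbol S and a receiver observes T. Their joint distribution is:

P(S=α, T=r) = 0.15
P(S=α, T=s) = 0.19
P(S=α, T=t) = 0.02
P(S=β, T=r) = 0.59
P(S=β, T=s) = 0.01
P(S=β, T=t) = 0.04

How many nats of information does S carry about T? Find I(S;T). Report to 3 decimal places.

Marginals: p(S) = (0.3600, 0.6400), p(T) = (0.7400, 0.2000, 0.0600).
I(S;T) = H(S) + H(T) − H(S,T).
H(S) = 0.6534, H(T) = 0.7135, H(S,T) = 1.1645.
I(S;T) = 0.6534 + 0.7135 − 1.1645 = 0.202 nats.

0.202 nats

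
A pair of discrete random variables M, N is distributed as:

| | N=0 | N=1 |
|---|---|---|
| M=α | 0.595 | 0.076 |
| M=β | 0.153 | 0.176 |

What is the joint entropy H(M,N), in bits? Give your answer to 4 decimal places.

1.5837 bits

H(M,N) = −Σ p(x,y)·log₂ p(x,y) over all 4 cells.
  cell (α,0): −0.595·log₂0.595 = 0.44568
  cell (α,1): −0.076·log₂0.076 = 0.28256
  cell (β,0): −0.153·log₂0.153 = 0.41438
  cell (β,1): −0.176·log₂0.176 = 0.44112
Sum = 1.5837 bits.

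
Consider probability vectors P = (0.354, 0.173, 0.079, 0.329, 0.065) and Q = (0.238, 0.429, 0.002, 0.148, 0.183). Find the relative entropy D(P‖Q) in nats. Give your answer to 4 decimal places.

D(P‖Q) = Σ p·ln(p/q).
  0.354·ln(0.354/0.238) = 0.14055
  0.173·ln(0.173/0.429) = -0.15711
  0.079·ln(0.079/0.002) = 0.29043
  0.329·ln(0.329/0.148) = 0.26282
  0.065·ln(0.065/0.183) = -0.06728
D(P‖Q) = 0.4694 nats.

0.4694 nats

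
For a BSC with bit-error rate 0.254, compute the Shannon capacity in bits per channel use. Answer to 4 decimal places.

Binary symmetric channel: C = 1 − h₂(ε) where h₂ is the binary entropy function.
h₂(0.254) = −0.254·log₂0.254 − 0.746·log₂0.746 = 0.8176.
C = 1 − 0.8176 = 0.1824 bits per channel use.

0.1824 bits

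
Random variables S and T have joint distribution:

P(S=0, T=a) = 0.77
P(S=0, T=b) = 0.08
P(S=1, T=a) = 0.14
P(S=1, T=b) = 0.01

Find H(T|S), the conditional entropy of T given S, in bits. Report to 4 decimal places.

0.4356 bits

Chain rule: H(T|S) = H(S,T) − H(S).
Marginals: p(S) = (0.8500, 0.1500), p(T) = (0.9100, 0.0900).
H(S,T) = 1.0454 bits; H(S) = 0.6098 bits.
H(T|S) = 1.0454 − 0.6098 = 0.4356 bits.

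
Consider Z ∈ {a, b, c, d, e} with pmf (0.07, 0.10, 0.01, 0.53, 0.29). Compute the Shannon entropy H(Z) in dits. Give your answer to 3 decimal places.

0.503 dits

H(Z) = −Σ p·log₁₀ p.
  −(0.07)·log₁₀(0.07) = 0.0808
  −(0.10)·log₁₀(0.10) = 0.1000
  −(0.01)·log₁₀(0.01) = 0.0200
  −(0.53)·log₁₀(0.53) = 0.1461
  −(0.29)·log₁₀(0.29) = 0.1559
Sum: 0.0808 + 0.1000 + 0.0200 + 0.1461 + 0.1559 = 0.503 dits.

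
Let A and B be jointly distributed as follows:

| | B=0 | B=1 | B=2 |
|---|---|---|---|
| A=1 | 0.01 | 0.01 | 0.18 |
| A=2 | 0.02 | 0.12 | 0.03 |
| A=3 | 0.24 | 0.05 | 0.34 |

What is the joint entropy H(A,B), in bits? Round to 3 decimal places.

2.449 bits

H(A,B) = −Σ p(x,y)·log₂ p(x,y) over all 9 cells.
  cell (1,0): −0.01·log₂0.01 = 0.0664
  cell (1,1): −0.01·log₂0.01 = 0.0664
  cell (1,2): −0.18·log₂0.18 = 0.4453
  cell (2,0): −0.02·log₂0.02 = 0.1129
  cell (2,1): −0.12·log₂0.12 = 0.3671
  cell (2,2): −0.03·log₂0.03 = 0.1518
  cell (3,0): −0.24·log₂0.24 = 0.4941
  cell (3,1): −0.05·log₂0.05 = 0.2161
  cell (3,2): −0.34·log₂0.34 = 0.5292
Sum = 2.449 bits.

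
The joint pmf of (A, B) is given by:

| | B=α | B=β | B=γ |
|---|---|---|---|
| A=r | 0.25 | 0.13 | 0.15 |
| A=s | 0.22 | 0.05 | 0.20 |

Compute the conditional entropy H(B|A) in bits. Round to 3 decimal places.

Chain rule: H(B|A) = H(A,B) − H(A).
Marginals: p(A) = (0.5300, 0.4700), p(B) = (0.4700, 0.1800, 0.3500).
H(A,B) = 2.4542 bits; H(A) = 0.9974 bits.
H(B|A) = 2.4542 − 0.9974 = 1.457 bits.

1.457 bits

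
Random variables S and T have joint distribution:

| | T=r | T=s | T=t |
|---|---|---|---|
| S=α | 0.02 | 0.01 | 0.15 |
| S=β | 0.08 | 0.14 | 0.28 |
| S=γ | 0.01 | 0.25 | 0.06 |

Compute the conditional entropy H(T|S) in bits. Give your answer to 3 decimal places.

Chain rule: H(T|S) = H(S,T) − H(S).
Marginals: p(S) = (0.1800, 0.5000, 0.3200), p(T) = (0.1100, 0.4000, 0.4900).
H(S,T) = 2.6027 bits; H(S) = 1.4713 bits.
H(T|S) = 2.6027 − 1.4713 = 1.131 bits.

1.131 bits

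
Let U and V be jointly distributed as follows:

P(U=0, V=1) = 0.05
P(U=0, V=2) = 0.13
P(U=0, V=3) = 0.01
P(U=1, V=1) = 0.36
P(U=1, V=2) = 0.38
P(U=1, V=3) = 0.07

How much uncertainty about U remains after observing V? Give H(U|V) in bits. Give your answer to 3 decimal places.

Chain rule: H(U|V) = H(U,V) − H(V).
Marginals: p(U) = (0.1900, 0.8100), p(V) = (0.4100, 0.5100, 0.0800).
H(U,V) = 1.9948 bits; H(V) = 1.3143 bits.
H(U|V) = 1.9948 − 1.3143 = 0.680 bits.

0.680 bits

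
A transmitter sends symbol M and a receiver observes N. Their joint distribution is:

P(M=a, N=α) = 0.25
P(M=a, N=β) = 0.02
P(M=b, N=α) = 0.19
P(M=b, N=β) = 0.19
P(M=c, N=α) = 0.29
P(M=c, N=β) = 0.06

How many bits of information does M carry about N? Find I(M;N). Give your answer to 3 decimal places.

Marginals: p(M) = (0.2700, 0.3800, 0.3500), p(N) = (0.7300, 0.2700).
I(M;N) = Σ p(x,y)·log₂[p(x,y)/(p(x)p(y))].
  (a,α): 0.25·log₂(1.2684) = 0.0858
  (a,β): 0.02·log₂(0.2743) = -0.0373
  (b,α): 0.19·log₂(0.6849) = -0.1037
  (b,β): 0.19·log₂(1.8519) = 0.1689
  (c,α): 0.29·log₂(1.1350) = 0.0530
  (c,β): 0.06·log₂(0.6349) = -0.0393
Sum = 0.127 bits.

0.127 bits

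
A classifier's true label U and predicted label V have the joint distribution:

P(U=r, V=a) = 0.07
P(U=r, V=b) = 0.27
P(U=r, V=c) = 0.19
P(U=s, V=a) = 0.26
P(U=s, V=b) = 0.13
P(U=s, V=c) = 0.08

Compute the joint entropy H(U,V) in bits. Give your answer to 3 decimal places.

2.413 bits

H(U,V) = −Σ p(x,y)·log₂ p(x,y) over all 6 cells.
  cell (r,a): −0.07·log₂0.07 = 0.2686
  cell (r,b): −0.27·log₂0.27 = 0.5100
  cell (r,c): −0.19·log₂0.19 = 0.4552
  cell (s,a): −0.26·log₂0.26 = 0.5053
  cell (s,b): −0.13·log₂0.13 = 0.3826
  cell (s,c): −0.08·log₂0.08 = 0.2915
Sum = 2.413 bits.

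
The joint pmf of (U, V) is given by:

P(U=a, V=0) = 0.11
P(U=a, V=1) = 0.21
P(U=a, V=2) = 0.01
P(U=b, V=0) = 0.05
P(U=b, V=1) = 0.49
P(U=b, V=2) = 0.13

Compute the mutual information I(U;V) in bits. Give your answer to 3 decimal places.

0.103 bits

Marginals: p(U) = (0.3300, 0.6700), p(V) = (0.1600, 0.7000, 0.1400).
I(U;V) = H(U) + H(V) − H(U,V).
H(U) = 0.9149, H(V) = 1.1803, H(U,V) = 1.9926.
I(U;V) = 0.9149 + 1.1803 − 1.9926 = 0.103 bits.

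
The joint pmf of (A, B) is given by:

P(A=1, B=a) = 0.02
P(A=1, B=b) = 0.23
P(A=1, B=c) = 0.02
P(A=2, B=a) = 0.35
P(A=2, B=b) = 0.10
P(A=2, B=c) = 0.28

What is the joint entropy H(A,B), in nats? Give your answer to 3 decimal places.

H(A,B) = −Σ p(x,y)·ln p(x,y) over all 6 cells.
  cell (1,a): −0.02·ln0.02 = 0.0782
  cell (1,b): −0.23·ln0.23 = 0.3380
  cell (1,c): −0.02·ln0.02 = 0.0782
  cell (2,a): −0.35·ln0.35 = 0.3674
  cell (2,b): −0.10·ln0.10 = 0.2303
  cell (2,c): −0.28·ln0.28 = 0.3564
Sum = 1.449 nats.

1.449 nats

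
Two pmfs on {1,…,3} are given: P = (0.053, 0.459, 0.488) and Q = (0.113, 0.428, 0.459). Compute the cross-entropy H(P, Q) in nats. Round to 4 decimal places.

0.8851 nats

H(P,Q) = −Σ p·ln q.
  −0.053·ln(0.113) = 0.11556
  −0.459·ln(0.428) = 0.38952
  −0.488·ln(0.459) = 0.38001
H(P,Q) = 0.8851 nats.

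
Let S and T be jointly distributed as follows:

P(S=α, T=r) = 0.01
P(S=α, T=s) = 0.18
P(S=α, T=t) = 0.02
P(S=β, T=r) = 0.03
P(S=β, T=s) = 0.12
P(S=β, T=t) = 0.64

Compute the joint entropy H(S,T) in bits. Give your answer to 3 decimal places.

H(S,T) = −Σ p(x,y)·log₂ p(x,y) over all 6 cells.
  cell (α,r): −0.01·log₂0.01 = 0.0664
  cell (α,s): −0.18·log₂0.18 = 0.4453
  cell (α,t): −0.02·log₂0.02 = 0.1129
  cell (β,r): −0.03·log₂0.03 = 0.1518
  cell (β,s): −0.12·log₂0.12 = 0.3671
  cell (β,t): −0.64·log₂0.64 = 0.4121
Sum = 1.556 bits.

1.556 bits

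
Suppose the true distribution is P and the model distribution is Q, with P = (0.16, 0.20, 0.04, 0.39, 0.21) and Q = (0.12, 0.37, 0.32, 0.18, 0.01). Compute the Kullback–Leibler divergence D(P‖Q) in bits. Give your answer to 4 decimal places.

1.1263 bits

D(P‖Q) = Σ p·log₂(p/q).
  0.16·log₂(0.16/0.12) = 0.06641
  0.20·log₂(0.20/0.37) = -0.17751
  0.04·log₂(0.04/0.32) = -0.12000
  0.39·log₂(0.39/0.18) = 0.43504
  0.21·log₂(0.21/0.01) = 0.92239
D(P‖Q) = 1.1263 bits.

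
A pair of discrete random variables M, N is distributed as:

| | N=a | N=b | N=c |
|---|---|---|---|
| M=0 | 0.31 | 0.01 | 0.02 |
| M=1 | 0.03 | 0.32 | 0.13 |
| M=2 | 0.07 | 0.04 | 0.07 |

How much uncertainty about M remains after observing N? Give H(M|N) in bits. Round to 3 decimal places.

0.948 bits

Marginals: p(M) = (0.3400, 0.4800, 0.1800), p(N) = (0.4100, 0.3700, 0.2200).
H(M|N) = Σ p(N) · H(M|N=·).
  N=a: p=0.4100, H(M|N=a) = 1.0164
  N=b: p=0.3700, H(M|N=b) = 0.6689
  N=c: p=0.2200, H(M|N=c) = 1.2886
Weighted sum = 0.948 bits.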